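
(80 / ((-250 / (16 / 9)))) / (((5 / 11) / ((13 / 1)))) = -18304 / 1125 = -16.27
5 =5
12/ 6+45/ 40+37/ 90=1273/ 360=3.54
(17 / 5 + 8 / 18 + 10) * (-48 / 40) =-1246 / 75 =-16.61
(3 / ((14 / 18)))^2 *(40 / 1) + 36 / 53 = 1547244 / 2597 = 595.78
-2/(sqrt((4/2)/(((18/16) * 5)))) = -3 * sqrt(5)/2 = -3.35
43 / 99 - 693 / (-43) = 70456 / 4257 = 16.55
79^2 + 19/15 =93634/15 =6242.27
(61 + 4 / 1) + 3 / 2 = 133 / 2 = 66.50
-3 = -3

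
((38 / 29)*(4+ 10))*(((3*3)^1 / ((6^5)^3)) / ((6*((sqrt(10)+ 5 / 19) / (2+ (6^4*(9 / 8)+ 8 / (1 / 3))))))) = -937517 / 407356516012032+ 17812823*sqrt(10) / 2036782580060160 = 0.00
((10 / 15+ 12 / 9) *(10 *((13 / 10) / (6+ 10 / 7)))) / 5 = 7 / 10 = 0.70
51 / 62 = 0.82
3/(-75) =-1/25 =-0.04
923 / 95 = 9.72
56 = 56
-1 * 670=-670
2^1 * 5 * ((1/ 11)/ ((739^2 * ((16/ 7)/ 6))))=0.00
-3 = -3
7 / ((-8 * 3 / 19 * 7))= -19 / 24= -0.79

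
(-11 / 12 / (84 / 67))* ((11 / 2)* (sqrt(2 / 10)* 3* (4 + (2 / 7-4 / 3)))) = -251317* sqrt(5) / 35280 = -15.93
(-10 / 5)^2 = 4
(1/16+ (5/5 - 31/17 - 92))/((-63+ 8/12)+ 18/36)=75693/50456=1.50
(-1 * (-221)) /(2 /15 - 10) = -3315 /148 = -22.40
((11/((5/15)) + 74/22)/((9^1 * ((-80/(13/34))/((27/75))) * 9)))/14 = -13/235620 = -0.00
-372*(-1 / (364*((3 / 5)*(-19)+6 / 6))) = -465 / 4732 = -0.10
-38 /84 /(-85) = 19 /3570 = 0.01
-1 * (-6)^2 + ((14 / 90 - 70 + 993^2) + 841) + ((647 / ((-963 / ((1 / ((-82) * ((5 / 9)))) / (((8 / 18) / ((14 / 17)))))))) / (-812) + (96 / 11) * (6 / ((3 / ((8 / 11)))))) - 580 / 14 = 260297488116099179 / 263791292688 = 986755.42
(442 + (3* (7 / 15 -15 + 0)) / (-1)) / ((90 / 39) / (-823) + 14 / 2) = 25977172 / 374315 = 69.40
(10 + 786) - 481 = 315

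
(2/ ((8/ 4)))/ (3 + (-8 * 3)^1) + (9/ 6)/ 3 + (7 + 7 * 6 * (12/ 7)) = 3337/ 42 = 79.45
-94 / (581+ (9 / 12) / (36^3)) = -0.16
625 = 625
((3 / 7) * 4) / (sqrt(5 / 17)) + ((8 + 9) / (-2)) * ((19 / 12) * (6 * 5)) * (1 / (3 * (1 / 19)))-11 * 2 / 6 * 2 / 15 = -2554.41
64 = 64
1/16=0.06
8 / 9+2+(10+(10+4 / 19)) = 3950 / 171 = 23.10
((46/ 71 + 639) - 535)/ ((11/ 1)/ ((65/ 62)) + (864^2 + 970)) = 241475/ 1724802006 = 0.00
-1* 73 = -73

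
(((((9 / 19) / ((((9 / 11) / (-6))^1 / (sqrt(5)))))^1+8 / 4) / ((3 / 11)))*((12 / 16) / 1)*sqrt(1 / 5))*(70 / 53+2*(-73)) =1391742 / 1007 - 42174*sqrt(5) / 265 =1026.20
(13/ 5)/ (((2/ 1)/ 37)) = 481/ 10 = 48.10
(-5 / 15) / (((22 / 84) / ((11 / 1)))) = -14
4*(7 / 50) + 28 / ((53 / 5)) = 4242 / 1325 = 3.20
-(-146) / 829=146 / 829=0.18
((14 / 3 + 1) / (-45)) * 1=-17 / 135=-0.13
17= 17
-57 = -57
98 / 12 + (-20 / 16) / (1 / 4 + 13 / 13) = 43 / 6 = 7.17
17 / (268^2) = 17 / 71824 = 0.00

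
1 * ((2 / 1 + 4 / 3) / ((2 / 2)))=10 / 3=3.33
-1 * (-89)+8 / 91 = 8107 / 91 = 89.09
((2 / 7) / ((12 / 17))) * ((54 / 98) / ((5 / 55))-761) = -314432 / 1029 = -305.57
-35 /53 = -0.66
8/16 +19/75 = 113/150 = 0.75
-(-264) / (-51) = -88 / 17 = -5.18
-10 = -10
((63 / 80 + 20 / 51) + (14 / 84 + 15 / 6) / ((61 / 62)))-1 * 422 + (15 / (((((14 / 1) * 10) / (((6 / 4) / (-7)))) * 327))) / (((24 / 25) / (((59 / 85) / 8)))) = -1046174556277 / 2502151680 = -418.11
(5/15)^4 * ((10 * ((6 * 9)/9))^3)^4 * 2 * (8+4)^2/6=1289945088000000000000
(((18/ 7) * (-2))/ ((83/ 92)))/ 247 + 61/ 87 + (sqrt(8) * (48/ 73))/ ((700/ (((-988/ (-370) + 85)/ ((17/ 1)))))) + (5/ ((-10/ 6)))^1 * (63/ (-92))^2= -77005805551/ 105673962576 + 55608 * sqrt(2)/ 5739625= -0.72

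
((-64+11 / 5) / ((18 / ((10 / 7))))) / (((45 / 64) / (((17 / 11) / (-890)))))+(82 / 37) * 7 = 2657268034 / 171153675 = 15.53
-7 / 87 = -0.08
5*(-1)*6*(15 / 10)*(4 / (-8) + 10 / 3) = -255 / 2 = -127.50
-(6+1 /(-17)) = -101 /17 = -5.94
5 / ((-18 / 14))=-35 / 9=-3.89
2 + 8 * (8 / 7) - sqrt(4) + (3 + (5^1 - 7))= 71 / 7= 10.14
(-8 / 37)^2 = 64 / 1369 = 0.05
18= 18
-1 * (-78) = 78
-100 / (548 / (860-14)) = -21150 / 137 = -154.38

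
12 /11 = 1.09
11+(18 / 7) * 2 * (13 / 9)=18.43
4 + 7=11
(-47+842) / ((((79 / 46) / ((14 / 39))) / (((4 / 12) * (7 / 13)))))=1194620 / 40053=29.83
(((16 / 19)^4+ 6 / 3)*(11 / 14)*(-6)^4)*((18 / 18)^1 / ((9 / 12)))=3398.20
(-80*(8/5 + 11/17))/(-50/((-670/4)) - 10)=18.53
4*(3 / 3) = 4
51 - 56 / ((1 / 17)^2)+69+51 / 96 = -514031 / 32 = -16063.47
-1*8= -8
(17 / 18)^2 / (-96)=-289 / 31104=-0.01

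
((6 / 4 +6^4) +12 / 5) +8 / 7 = 91073 / 70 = 1301.04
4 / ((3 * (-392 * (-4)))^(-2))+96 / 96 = 88510465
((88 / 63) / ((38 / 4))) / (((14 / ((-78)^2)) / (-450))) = -26769600 / 931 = -28753.60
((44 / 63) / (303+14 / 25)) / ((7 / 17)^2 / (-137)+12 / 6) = 43552300 / 37835953659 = 0.00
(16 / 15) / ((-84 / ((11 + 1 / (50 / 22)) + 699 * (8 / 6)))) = -31448 / 2625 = -11.98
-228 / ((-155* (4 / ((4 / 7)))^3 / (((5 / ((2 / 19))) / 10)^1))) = 0.02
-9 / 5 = -1.80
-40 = -40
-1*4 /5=-4 /5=-0.80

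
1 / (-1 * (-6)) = 1 / 6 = 0.17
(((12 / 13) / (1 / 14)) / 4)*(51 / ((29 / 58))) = 4284 / 13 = 329.54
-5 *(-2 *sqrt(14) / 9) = 10 *sqrt(14) / 9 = 4.16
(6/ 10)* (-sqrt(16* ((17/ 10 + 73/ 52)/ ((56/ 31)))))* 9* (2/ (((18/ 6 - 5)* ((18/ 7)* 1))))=3* sqrt(22765470)/ 1300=11.01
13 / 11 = 1.18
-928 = -928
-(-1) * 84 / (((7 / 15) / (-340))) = -61200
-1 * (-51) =51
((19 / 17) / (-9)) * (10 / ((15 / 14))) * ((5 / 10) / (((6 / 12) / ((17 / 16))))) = -133 / 108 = -1.23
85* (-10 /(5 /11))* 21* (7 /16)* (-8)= 137445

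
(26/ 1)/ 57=26/ 57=0.46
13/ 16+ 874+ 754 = 26061/ 16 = 1628.81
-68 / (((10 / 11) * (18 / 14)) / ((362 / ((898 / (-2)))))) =947716 / 20205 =46.91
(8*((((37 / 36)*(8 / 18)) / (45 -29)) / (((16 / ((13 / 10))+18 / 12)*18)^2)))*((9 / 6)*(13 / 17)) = 81289 / 19166666796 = 0.00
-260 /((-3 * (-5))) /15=-52 /45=-1.16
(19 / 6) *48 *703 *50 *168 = 897590400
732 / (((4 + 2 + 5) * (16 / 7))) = 29.11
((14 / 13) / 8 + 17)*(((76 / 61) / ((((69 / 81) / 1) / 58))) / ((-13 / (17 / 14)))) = -225341919 / 1659749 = -135.77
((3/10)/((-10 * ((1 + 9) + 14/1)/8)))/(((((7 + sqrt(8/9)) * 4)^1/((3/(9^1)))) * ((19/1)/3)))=-63/3290800 + 3 * sqrt(2)/1645400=-0.00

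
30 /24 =1.25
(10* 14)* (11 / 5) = 308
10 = 10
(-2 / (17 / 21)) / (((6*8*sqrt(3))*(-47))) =7*sqrt(3) / 19176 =0.00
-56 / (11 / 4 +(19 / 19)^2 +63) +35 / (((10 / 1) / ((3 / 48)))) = -5299 / 8544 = -0.62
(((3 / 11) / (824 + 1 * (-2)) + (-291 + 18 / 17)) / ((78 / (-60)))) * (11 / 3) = 74279945 / 90831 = 817.78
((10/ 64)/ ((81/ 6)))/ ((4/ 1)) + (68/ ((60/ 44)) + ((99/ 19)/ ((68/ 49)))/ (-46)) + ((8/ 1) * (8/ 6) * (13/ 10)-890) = -53040268331/ 64186560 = -826.35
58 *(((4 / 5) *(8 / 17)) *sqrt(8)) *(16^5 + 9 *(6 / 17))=66169540352 *sqrt(2) / 1445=64759765.66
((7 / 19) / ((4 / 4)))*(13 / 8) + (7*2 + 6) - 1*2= 2827 / 152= 18.60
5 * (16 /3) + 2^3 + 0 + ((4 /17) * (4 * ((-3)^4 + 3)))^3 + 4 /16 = 29134645555 /58956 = 494176.09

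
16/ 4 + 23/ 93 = 395/ 93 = 4.25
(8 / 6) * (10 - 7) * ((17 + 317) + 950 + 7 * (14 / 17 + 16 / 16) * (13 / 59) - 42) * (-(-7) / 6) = 17479658 / 3009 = 5809.13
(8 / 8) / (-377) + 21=7916 / 377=21.00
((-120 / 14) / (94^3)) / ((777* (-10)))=1 / 752924396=0.00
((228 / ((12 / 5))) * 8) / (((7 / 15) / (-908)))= -1478742.86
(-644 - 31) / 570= -45 / 38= -1.18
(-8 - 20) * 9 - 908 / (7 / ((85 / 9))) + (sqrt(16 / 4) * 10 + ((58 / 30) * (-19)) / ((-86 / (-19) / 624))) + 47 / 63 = -4205663 / 645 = -6520.41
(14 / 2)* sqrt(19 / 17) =7* sqrt(323) / 17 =7.40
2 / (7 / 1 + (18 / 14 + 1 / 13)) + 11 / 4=2.99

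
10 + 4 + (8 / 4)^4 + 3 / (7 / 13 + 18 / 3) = 2589 / 85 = 30.46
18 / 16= 9 / 8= 1.12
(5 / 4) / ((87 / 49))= 245 / 348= 0.70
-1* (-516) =516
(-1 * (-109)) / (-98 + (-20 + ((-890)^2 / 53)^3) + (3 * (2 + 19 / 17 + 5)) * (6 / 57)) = 5241512539 / 160524956974851972178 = 0.00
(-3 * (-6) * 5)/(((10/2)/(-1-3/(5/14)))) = -846/5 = -169.20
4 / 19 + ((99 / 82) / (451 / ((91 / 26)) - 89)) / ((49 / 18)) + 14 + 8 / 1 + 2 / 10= 18951118 / 845215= 22.42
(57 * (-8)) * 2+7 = -905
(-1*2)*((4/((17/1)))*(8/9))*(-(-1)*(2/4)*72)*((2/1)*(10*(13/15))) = -13312/51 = -261.02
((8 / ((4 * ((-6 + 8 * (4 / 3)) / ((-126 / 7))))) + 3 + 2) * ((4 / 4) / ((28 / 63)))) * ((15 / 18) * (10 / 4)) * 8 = -1425 / 14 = -101.79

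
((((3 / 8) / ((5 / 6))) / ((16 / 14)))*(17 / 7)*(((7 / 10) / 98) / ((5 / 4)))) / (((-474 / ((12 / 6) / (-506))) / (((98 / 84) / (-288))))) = -17 / 92100096000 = -0.00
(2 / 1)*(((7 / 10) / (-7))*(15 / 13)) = -3 / 13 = -0.23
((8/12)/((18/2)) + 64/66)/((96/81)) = 155/176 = 0.88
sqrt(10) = 3.16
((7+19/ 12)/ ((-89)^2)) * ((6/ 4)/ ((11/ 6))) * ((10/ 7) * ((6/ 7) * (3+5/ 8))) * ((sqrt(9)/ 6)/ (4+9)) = 134415/ 888039152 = 0.00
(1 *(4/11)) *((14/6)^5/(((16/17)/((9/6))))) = 40.08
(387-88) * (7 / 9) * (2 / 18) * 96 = 66976 / 27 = 2480.59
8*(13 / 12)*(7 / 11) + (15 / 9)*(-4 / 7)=1054 / 231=4.56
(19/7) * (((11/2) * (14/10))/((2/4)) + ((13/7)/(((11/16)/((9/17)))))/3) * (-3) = -5923041/45815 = -129.28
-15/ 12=-5/ 4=-1.25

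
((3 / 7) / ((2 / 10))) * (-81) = -1215 / 7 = -173.57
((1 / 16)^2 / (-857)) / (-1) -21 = -4607231 / 219392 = -21.00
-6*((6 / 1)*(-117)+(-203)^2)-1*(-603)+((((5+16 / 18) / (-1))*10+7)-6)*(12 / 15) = -242485.31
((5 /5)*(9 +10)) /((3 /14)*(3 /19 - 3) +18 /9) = 2527 /185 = 13.66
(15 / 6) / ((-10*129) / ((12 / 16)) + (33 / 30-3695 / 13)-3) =-325 / 260797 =-0.00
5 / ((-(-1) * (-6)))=-5 / 6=-0.83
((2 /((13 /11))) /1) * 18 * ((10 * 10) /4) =9900 /13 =761.54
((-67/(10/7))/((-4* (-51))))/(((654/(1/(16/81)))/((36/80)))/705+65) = -5356449/1523911960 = -0.00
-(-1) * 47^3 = 103823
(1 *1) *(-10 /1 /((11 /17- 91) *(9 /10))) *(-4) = -425 /864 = -0.49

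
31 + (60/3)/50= 157/5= 31.40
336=336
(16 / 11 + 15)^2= 270.75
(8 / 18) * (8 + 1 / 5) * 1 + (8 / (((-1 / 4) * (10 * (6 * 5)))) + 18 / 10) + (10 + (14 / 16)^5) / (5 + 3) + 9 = 923186119 / 58982400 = 15.65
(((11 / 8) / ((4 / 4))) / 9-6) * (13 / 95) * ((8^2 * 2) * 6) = -175136 / 285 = -614.51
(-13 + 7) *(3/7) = -18/7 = -2.57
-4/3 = -1.33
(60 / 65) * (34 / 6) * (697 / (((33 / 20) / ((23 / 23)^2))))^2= 13214004800 / 14157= 933390.18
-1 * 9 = -9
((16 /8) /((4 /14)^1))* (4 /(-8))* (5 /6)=-35 /12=-2.92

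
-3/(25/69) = -8.28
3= 3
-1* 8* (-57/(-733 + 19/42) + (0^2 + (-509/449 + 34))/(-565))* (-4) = 4905384672/7805126395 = 0.63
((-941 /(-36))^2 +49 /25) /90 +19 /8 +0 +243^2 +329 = 173175374029 /2916000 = 59387.99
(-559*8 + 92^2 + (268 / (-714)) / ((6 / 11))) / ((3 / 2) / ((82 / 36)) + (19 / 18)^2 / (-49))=44166148740 / 7035467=6277.64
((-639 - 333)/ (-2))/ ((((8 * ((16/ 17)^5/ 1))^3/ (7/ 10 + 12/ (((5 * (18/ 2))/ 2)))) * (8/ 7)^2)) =420355412383370978649429/ 188894659314785808547840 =2.23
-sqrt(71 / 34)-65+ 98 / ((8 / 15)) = 475 / 4-sqrt(2414) / 34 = 117.30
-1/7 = -0.14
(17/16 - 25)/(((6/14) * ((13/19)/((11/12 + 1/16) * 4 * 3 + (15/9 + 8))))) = -13091323/7488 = -1748.31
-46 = -46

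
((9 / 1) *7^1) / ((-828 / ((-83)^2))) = -48223 / 92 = -524.16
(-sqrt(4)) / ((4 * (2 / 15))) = -15 / 4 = -3.75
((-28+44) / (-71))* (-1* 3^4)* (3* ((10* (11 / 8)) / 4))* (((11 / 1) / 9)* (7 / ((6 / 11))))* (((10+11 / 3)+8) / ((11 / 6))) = 2477475 / 71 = 34894.01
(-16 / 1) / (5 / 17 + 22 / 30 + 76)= -2040 / 9821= -0.21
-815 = -815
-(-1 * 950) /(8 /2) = 475 /2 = 237.50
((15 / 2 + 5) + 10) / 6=15 / 4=3.75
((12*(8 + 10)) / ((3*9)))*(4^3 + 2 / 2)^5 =9282325000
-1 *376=-376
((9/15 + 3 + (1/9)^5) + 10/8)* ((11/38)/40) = 63005503/1795089600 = 0.04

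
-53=-53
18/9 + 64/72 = 26/9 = 2.89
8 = 8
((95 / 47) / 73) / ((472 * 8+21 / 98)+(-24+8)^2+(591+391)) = 0.00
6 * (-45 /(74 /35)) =-4725 /37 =-127.70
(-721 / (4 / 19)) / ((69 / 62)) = -424669 / 138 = -3077.31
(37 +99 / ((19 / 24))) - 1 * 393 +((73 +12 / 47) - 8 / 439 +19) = -54378172 / 392027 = -138.71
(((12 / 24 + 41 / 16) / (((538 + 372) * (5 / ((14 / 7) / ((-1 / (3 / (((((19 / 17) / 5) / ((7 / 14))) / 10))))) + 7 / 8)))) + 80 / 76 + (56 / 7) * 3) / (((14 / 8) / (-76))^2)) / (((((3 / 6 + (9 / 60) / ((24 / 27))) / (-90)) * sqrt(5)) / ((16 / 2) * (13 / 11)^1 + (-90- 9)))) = 934916119488 * sqrt(5) / 8239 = 253736618.09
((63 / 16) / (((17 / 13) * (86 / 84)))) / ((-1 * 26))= -1323 / 11696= -0.11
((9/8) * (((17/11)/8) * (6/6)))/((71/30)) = 2295/24992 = 0.09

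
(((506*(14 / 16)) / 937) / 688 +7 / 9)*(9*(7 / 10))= 126464149 / 25786240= 4.90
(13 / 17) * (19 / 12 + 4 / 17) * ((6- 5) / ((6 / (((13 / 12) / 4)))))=62699 / 998784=0.06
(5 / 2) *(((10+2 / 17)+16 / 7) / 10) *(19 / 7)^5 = 913680531 / 2000033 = 456.83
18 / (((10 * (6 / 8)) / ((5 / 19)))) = 12 / 19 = 0.63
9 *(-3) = -27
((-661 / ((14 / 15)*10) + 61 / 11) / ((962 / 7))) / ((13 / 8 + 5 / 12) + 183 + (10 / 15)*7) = -60315 / 24089923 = -0.00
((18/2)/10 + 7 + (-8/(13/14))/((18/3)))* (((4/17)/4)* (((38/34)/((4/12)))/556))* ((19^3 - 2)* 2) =31.45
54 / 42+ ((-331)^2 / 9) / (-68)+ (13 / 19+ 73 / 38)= -14254903 / 81396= -175.13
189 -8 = 181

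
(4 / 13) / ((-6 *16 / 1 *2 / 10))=-5 / 312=-0.02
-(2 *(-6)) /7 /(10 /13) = 78 /35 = 2.23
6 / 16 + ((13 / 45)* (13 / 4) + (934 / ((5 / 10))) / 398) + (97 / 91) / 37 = 1455994769 / 241211880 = 6.04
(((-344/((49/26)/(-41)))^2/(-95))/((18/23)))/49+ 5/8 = -12370904823197/804719160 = -15372.95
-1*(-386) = 386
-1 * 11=-11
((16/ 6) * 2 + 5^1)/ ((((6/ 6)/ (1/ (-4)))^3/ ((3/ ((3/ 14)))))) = -217/ 96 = -2.26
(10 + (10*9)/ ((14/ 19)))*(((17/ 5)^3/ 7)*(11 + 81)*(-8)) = -133790816/ 245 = -546084.96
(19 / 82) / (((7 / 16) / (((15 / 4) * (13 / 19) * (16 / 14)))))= 3120 / 2009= 1.55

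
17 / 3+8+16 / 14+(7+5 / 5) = 479 / 21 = 22.81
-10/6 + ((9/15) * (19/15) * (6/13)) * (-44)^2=660487/975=677.42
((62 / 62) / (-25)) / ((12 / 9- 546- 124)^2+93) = -9 / 100621825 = -0.00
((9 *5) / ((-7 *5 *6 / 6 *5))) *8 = -72 / 35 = -2.06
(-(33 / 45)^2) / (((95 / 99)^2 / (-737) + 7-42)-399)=0.00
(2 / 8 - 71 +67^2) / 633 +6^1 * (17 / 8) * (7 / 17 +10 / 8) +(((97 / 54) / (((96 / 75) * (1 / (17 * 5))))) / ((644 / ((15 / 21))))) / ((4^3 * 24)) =71112959890547 / 2524650799104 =28.17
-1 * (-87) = 87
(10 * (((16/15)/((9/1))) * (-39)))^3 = -71991296/729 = -98753.49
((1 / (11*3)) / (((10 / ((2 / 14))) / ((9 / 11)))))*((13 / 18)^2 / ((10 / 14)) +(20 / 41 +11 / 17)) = 300853 / 455419800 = 0.00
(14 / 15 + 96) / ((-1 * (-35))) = 1454 / 525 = 2.77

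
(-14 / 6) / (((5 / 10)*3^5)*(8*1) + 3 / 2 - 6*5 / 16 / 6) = -112 / 46713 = -0.00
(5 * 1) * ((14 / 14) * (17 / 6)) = 14.17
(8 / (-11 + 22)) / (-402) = -4 / 2211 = -0.00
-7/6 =-1.17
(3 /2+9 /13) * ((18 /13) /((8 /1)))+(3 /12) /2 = 341 /676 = 0.50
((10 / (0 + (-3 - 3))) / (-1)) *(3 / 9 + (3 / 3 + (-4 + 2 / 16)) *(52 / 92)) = -155 / 72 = -2.15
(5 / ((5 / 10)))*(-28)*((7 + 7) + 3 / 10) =-4004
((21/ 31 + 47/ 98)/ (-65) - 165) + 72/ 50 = -161508541/ 987350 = -163.58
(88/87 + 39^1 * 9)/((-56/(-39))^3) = 12358125/103936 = 118.90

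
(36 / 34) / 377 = 18 / 6409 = 0.00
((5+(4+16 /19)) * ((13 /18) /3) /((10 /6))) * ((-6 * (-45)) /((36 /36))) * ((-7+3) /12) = -2431 /19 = -127.95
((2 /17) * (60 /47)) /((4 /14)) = 420 /799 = 0.53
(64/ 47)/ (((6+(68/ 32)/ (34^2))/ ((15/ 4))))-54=-1631202/ 30691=-53.15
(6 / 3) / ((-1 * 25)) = -2 / 25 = -0.08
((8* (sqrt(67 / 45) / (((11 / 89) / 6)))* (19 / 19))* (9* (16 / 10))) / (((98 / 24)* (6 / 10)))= 410112* sqrt(335) / 2695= 2785.26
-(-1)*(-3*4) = -12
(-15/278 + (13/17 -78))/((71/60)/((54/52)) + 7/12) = -44.86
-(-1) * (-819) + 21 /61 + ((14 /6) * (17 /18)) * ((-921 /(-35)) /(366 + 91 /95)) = -31329946303 /38277378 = -818.50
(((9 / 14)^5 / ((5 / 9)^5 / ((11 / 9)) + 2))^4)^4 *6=35507948107317546401931428548964827485763572707032001098737925738770099391893296049106903885533494200865919844073031334851739828652050850272599848003405763 / 1225548161122785996665521960403076842968010890784022776510153052727094325260596257942323070394980123977158837263057421778199395162487457501139840901953342177462613577331376128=0.00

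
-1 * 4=-4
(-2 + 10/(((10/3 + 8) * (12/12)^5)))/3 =-19/51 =-0.37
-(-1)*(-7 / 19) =-7 / 19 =-0.37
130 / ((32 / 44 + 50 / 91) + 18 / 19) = 247247 / 4230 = 58.45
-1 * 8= -8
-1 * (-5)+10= 15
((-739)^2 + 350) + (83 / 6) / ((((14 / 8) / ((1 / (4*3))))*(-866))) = 59628729553 / 109116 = 546471.00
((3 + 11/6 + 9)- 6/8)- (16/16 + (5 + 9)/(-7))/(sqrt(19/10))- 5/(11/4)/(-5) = sqrt(190)/19 + 1775/132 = 14.17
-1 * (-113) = 113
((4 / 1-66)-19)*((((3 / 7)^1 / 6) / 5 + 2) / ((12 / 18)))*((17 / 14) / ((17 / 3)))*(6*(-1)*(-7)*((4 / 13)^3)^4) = -1293384941568 / 815432979286835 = -0.00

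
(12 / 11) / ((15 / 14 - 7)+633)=168 / 96569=0.00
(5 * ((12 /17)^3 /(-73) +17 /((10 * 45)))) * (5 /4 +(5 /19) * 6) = 228735619 /490631832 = 0.47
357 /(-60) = -119 /20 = -5.95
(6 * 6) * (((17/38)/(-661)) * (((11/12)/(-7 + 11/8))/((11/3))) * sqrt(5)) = 68 * sqrt(5)/62795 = 0.00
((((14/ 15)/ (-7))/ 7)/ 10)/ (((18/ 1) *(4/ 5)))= -1/ 7560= -0.00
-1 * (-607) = 607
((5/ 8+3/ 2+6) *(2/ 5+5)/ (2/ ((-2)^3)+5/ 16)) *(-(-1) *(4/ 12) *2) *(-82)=-38376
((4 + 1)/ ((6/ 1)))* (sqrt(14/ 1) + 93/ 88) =155/ 176 + 5* sqrt(14)/ 6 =4.00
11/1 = 11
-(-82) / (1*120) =41 / 60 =0.68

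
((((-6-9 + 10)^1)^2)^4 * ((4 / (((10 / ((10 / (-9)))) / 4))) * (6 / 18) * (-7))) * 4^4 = 11200000000 / 27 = 414814814.81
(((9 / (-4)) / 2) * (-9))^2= 102.52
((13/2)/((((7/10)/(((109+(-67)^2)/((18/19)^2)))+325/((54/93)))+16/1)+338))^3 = 114447449250154034631205875/317913378686973887669681712465311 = 0.00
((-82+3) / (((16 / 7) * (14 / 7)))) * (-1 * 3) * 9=14931 / 32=466.59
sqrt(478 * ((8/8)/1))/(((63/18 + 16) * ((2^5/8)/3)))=sqrt(478)/26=0.84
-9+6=-3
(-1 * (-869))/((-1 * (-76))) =869/76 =11.43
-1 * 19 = -19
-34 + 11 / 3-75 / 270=-551 / 18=-30.61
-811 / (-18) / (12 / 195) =52715 / 72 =732.15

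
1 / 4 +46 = 185 / 4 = 46.25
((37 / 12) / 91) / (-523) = -37 / 571116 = -0.00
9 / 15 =3 / 5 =0.60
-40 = -40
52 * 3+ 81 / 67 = 10533 / 67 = 157.21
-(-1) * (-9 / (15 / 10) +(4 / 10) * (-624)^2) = 778722 / 5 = 155744.40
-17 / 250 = -0.07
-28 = -28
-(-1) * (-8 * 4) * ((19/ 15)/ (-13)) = 608/ 195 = 3.12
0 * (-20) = 0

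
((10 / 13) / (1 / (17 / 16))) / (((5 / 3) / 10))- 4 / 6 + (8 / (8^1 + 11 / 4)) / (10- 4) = 29255 / 6708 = 4.36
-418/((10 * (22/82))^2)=-31939/550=-58.07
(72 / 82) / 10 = 18 / 205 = 0.09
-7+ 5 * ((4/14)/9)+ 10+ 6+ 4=829/63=13.16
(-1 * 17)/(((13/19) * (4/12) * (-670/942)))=456399/4355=104.80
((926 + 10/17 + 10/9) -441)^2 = 5545036225/23409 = 236876.25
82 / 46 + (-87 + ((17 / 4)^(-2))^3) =-47309541032 / 555164087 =-85.22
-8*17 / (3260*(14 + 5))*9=-306 / 15485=-0.02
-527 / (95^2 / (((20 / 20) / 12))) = -527 / 108300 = -0.00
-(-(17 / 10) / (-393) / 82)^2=-289 / 103851507600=-0.00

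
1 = 1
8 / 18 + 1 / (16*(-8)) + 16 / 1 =18935 / 1152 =16.44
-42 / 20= -2.10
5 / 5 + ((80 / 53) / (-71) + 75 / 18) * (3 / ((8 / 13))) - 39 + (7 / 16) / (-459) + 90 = 124718723 / 1727217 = 72.21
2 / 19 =0.11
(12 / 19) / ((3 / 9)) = 36 / 19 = 1.89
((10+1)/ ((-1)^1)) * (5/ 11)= -5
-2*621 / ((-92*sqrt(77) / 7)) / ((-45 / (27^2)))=-2187*sqrt(77) / 110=-174.46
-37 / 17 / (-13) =37 / 221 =0.17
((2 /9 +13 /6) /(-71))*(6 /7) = -43 /1491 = -0.03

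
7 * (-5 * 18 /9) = -70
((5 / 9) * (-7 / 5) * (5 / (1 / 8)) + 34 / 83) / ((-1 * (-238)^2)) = 0.00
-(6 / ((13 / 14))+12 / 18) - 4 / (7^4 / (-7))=-95198 / 13377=-7.12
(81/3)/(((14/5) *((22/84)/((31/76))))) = 12555/836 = 15.02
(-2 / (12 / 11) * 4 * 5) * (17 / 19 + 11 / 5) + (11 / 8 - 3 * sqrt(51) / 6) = -17039 / 152 - sqrt(51) / 2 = -115.67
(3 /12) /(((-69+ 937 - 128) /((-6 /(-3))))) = 1 /1480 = 0.00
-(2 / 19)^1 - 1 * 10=-192 / 19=-10.11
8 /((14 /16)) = 9.14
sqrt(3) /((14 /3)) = 0.37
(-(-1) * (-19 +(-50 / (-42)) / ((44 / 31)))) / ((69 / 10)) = -83905 / 31878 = -2.63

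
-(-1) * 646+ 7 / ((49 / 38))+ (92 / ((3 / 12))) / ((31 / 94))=383504 / 217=1767.30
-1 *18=-18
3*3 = 9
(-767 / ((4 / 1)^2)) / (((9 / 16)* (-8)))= 767 / 72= 10.65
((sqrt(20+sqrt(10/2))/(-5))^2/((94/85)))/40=17 * sqrt(5)/18800+17/940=0.02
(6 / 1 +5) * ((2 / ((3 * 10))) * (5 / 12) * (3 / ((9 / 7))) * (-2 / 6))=-77 / 324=-0.24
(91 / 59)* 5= 455 / 59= 7.71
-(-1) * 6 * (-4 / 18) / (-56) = 1 / 42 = 0.02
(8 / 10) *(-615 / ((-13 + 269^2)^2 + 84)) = -41 / 436186099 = -0.00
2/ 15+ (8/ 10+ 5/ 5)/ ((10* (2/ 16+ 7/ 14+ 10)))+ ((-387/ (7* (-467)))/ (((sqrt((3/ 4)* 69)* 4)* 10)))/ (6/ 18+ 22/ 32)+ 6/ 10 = 1548* sqrt(23)/ 18420815+ 4783/ 6375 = 0.75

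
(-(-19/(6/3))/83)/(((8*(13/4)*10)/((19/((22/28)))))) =2527/237380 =0.01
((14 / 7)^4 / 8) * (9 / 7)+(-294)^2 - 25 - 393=602144 / 7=86020.57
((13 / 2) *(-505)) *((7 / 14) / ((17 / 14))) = -45955 / 34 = -1351.62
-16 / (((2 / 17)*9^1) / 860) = -116960 / 9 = -12995.56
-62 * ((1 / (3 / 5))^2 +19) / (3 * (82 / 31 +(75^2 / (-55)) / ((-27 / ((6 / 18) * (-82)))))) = 517979 / 116112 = 4.46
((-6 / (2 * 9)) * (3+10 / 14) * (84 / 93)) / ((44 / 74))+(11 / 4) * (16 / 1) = 43088 / 1023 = 42.12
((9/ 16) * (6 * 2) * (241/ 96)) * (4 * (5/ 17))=10845/ 544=19.94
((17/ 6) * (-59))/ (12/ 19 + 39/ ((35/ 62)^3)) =-817068875/ 1062693288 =-0.77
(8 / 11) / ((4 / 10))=20 / 11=1.82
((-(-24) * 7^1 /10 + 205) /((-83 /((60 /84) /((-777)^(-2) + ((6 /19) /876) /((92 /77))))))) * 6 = -146460690797904 /3879614303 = -37751.35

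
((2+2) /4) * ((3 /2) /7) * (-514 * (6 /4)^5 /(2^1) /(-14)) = 187353 /6272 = 29.87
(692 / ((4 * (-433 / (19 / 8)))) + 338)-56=973561 / 3464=281.05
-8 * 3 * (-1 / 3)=8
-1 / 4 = -0.25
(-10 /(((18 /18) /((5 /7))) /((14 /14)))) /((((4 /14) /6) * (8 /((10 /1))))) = -375 /2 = -187.50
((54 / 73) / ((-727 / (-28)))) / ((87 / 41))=20664 / 1539059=0.01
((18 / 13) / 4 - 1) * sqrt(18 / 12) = -17 * sqrt(6) / 52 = -0.80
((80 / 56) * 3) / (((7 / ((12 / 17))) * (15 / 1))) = 24 / 833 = 0.03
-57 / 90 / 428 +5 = 64181 / 12840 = 5.00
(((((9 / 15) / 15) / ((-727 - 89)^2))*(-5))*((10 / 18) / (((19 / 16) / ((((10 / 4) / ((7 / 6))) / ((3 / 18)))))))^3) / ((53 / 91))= -5200000 / 46331152623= -0.00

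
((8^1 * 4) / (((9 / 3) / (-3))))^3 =-32768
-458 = -458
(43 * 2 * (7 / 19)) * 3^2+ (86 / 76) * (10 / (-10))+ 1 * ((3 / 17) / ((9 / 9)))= 183595 / 646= 284.20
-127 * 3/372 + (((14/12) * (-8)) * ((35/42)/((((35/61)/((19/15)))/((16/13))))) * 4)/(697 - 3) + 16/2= 517574201/75514140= 6.85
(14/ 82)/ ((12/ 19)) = 133/ 492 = 0.27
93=93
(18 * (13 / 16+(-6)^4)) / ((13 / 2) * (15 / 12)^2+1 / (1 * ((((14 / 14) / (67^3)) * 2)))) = 746964 / 4812533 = 0.16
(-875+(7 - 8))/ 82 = -438/ 41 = -10.68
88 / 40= 11 / 5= 2.20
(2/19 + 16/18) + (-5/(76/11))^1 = 185/684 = 0.27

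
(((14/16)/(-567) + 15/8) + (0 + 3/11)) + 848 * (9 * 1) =27208097/3564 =7634.15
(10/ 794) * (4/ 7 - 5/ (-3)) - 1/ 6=-2309/ 16674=-0.14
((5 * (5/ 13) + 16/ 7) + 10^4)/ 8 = 910383/ 728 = 1250.53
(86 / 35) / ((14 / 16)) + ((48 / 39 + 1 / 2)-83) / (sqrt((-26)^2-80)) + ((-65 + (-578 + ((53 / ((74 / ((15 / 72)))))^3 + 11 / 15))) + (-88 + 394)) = -457648916723539 / 1372445061120-2113 * sqrt(149) / 7748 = -336.78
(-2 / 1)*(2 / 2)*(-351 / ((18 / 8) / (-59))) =-18408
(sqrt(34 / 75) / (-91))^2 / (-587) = -34 / 364571025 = -0.00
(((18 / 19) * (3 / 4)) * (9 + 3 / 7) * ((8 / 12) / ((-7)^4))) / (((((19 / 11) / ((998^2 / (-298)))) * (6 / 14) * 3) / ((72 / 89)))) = -26031560544 / 11494117621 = -2.26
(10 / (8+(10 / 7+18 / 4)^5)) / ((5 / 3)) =1075648 / 1314447745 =0.00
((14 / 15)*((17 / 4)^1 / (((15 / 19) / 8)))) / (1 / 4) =36176 / 225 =160.78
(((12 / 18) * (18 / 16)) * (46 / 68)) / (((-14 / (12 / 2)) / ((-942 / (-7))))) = -29.26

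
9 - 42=-33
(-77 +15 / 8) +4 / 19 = -11387 / 152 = -74.91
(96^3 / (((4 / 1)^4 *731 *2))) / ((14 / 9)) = 7776 / 5117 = 1.52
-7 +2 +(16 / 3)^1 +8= 25 / 3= 8.33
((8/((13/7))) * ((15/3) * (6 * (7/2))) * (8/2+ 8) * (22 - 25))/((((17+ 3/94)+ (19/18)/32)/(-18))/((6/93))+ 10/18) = 206301634560/179139623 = 1151.62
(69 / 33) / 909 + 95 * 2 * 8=15198503 / 9999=1520.00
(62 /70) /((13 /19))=589 /455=1.29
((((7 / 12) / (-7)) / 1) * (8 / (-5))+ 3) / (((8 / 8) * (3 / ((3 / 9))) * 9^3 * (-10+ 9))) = -0.00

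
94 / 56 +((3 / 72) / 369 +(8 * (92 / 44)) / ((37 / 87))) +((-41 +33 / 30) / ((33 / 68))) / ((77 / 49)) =-15695174911 / 1387690920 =-11.31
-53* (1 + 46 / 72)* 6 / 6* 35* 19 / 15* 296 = -30775934 / 27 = -1139849.41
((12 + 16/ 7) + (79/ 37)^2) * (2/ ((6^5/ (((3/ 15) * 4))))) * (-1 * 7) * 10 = -180587/ 665334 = -0.27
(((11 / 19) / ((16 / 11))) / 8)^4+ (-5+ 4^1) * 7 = -244879225070751 / 34982777061376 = -7.00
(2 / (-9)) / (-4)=1 / 18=0.06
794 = 794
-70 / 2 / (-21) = 5 / 3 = 1.67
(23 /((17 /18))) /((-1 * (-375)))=138 /2125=0.06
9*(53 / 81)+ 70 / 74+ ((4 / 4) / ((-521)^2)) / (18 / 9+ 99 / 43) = 3088998967 / 451949265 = 6.83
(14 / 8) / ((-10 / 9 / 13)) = -819 / 40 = -20.48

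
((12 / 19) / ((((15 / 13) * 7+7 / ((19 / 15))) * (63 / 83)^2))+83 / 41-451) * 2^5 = -81814026892 / 5695515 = -14364.64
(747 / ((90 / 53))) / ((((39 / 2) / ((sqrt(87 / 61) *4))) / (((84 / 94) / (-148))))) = -61586 *sqrt(5307) / 6895135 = -0.65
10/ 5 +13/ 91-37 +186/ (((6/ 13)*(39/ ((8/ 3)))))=-460/ 63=-7.30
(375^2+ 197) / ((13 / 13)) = 140822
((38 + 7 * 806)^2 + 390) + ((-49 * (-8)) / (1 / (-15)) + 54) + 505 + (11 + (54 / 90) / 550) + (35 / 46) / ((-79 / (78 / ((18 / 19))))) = 241773838849739 / 7495125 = 32257479.21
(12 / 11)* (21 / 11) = 252 / 121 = 2.08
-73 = -73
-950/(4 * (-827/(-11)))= -5225/1654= -3.16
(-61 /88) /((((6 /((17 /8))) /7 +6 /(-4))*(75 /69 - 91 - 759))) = -166957 /224225100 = -0.00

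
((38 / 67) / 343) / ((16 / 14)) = 19 / 13132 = 0.00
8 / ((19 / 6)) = 48 / 19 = 2.53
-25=-25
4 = 4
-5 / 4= -1.25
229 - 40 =189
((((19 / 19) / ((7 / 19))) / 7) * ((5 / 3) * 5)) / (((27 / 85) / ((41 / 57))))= 87125 / 11907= 7.32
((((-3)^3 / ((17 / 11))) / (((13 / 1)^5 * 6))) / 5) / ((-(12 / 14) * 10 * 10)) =231 / 12623962000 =0.00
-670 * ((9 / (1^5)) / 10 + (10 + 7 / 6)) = -24254 / 3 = -8084.67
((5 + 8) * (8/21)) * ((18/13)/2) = 24/7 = 3.43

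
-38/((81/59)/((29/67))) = -65018/5427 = -11.98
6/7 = 0.86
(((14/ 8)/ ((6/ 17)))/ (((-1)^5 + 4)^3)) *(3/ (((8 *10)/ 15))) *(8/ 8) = 119/ 1152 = 0.10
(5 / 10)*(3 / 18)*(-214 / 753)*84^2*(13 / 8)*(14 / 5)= -954226 / 1255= -760.34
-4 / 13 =-0.31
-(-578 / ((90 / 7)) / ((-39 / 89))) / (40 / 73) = -13143431 / 70200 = -187.23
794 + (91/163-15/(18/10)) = 384464/489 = 786.22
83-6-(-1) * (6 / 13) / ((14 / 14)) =1007 / 13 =77.46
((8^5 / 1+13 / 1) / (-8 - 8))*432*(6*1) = -5310522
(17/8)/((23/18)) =153/92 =1.66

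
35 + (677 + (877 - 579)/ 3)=811.33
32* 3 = 96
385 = 385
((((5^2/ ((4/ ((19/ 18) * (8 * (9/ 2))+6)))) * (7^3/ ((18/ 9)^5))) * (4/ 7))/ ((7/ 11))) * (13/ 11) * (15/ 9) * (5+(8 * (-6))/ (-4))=2127125/ 24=88630.21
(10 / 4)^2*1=25 / 4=6.25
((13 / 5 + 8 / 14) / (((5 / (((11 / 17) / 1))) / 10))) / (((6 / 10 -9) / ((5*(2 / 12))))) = -2035 / 4998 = -0.41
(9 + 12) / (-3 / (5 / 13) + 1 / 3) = -45 / 16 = -2.81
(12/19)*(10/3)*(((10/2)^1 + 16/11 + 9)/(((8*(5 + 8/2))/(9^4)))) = 619650/209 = 2964.83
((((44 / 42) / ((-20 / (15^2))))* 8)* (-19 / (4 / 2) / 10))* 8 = 5016 / 7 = 716.57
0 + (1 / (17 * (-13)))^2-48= -2344367 / 48841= -48.00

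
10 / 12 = 5 / 6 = 0.83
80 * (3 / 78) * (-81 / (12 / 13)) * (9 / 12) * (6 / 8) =-1215 / 8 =-151.88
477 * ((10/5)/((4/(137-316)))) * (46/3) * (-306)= 200308518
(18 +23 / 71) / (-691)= -1301 / 49061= -0.03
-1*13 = -13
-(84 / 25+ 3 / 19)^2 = -2792241 / 225625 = -12.38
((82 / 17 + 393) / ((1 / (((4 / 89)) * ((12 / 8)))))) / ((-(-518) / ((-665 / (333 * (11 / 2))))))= -1284970 / 68352801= -0.02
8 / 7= 1.14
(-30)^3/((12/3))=-6750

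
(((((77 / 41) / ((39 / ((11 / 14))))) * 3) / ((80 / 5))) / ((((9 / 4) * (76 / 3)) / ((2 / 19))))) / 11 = 11 / 9235824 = 0.00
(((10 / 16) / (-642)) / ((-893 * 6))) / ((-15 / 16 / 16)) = -8 / 2579877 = -0.00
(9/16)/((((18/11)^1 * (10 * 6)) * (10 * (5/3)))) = 11/32000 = 0.00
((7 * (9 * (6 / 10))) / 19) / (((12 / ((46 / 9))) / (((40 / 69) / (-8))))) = -7 / 114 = -0.06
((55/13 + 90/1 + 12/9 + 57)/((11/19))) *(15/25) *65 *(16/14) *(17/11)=2196400/121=18152.07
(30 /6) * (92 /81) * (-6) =-920 /27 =-34.07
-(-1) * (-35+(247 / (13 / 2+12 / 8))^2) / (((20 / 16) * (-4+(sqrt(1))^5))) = -244.87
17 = 17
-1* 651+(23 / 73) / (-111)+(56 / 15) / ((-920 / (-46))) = -43946362 / 67525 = -650.82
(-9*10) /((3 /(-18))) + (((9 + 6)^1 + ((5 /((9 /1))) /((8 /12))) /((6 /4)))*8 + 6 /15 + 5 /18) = 59861 /90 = 665.12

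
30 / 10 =3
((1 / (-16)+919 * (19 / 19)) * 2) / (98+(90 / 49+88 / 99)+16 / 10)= 2493855 / 138848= 17.96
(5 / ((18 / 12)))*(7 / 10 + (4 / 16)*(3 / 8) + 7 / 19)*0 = 0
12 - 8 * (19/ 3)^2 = -2780/ 9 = -308.89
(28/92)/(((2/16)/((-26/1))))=-1456/23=-63.30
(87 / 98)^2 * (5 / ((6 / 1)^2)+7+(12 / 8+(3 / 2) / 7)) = 1876271 / 268912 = 6.98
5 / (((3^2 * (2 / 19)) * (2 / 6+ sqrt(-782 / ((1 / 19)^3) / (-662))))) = -6289 / 28963788+ 361 * sqrt(2458999) / 9654596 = 0.06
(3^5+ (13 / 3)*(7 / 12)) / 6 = 8839 / 216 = 40.92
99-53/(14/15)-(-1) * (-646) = -8453/14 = -603.79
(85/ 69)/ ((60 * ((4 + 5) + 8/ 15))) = 85/ 39468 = 0.00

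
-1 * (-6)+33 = 39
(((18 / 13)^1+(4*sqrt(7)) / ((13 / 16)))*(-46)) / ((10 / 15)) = -4416*sqrt(7) / 13-1242 / 13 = -994.28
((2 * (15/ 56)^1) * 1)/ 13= 15/ 364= 0.04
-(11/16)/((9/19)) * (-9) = 209/16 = 13.06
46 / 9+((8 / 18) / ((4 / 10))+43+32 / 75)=11171 / 225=49.65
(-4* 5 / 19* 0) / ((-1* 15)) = 0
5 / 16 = 0.31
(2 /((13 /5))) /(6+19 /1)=2 /65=0.03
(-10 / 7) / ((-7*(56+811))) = 0.00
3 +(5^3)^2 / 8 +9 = 15721 / 8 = 1965.12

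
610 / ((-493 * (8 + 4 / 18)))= -2745 / 18241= -0.15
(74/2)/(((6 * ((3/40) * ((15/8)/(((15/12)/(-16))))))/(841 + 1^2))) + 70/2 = -76940/27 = -2849.63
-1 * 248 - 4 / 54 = -6698 / 27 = -248.07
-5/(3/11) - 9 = -82/3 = -27.33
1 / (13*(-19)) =-1 / 247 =-0.00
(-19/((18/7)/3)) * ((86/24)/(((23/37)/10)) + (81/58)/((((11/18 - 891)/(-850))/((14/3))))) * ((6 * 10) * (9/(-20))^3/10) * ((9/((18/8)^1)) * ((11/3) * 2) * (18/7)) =11347856601723/194363800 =58384.62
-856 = -856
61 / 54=1.13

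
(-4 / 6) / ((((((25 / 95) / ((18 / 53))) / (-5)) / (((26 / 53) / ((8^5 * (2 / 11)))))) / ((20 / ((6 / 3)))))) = 40755 / 11505664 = 0.00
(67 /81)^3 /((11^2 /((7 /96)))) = 2105341 /6173218656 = 0.00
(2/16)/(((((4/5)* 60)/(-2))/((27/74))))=-9/4736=-0.00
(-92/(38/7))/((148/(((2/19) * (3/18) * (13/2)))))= -2093/160284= -0.01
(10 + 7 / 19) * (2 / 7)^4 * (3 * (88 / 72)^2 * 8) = 3051136 / 1231713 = 2.48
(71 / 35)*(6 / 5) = 2.43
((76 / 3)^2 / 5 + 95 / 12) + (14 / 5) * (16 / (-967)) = 23711479 / 174060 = 136.23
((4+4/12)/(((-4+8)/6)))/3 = 13/6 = 2.17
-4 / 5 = -0.80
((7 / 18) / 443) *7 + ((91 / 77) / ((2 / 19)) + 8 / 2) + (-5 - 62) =-2270327 / 43857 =-51.77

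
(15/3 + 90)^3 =857375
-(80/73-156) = 11308/73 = 154.90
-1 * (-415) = 415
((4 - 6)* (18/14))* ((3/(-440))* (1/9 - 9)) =-12/77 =-0.16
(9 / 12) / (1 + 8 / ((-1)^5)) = -3 / 28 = -0.11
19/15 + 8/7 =2.41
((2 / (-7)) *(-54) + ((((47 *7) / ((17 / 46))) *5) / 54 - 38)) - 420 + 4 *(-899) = -12711085 / 3213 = -3956.14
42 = 42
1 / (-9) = -1 / 9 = -0.11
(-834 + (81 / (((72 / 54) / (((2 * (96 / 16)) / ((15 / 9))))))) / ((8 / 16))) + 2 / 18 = 1841 / 45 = 40.91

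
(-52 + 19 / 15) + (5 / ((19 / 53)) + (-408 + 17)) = -427.79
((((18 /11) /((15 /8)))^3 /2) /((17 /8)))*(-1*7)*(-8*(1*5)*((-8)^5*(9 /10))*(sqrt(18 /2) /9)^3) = -47833.64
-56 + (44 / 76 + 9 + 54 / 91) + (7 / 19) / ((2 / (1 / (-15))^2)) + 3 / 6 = -17633269 / 389025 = -45.33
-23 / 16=-1.44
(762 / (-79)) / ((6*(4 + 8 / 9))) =-1143 / 3476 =-0.33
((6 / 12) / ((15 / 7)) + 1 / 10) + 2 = 7 / 3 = 2.33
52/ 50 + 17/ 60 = 397/ 300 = 1.32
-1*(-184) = 184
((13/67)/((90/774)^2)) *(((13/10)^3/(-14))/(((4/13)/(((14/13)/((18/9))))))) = -3.94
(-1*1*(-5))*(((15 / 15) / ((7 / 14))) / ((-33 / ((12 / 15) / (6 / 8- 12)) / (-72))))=-256 / 165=-1.55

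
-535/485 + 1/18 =-1829/1746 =-1.05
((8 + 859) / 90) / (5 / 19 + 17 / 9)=16473 / 3680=4.48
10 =10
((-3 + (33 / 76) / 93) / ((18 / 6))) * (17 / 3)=-119969 / 21204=-5.66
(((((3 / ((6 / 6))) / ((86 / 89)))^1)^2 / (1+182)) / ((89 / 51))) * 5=68085 / 451156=0.15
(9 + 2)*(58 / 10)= 319 / 5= 63.80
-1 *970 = -970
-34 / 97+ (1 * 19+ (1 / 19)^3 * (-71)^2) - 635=-615.62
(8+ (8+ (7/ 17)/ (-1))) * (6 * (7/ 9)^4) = 1272530/ 37179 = 34.23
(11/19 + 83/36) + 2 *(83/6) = 30.55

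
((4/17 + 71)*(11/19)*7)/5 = 93247/1615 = 57.74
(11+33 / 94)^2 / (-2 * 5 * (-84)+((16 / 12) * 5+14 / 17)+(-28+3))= 58062939 / 370643692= 0.16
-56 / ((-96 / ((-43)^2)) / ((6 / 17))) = 12943 / 34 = 380.68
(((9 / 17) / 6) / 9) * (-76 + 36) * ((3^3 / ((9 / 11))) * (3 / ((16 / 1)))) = -165 / 68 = -2.43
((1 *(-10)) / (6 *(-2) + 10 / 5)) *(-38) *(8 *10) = -3040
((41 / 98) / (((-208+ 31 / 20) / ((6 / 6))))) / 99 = -410 / 20029779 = -0.00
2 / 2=1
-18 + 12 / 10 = -84 / 5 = -16.80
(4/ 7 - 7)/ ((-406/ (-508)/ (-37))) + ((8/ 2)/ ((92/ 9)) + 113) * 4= 24550802/ 32683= 751.18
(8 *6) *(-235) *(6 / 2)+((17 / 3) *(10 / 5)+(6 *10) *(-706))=-228566 / 3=-76188.67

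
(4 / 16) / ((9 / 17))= 0.47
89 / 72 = 1.24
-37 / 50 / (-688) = 37 / 34400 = 0.00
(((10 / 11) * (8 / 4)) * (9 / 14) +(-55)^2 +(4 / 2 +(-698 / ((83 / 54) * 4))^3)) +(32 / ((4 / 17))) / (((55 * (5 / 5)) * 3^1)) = -964383224925616 / 660413985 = -1460270.75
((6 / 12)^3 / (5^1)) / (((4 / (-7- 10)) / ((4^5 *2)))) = -1088 / 5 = -217.60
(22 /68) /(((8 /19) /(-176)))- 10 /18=-20776 /153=-135.79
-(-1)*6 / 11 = 6 / 11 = 0.55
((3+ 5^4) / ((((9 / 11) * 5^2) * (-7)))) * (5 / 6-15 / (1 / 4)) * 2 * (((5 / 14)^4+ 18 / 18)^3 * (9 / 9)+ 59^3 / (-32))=-44608964412493356509447 / 13393936798663680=-3330534.19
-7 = -7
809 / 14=57.79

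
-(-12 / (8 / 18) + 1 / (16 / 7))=425 / 16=26.56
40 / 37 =1.08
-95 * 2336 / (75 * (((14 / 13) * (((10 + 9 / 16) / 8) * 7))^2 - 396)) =9568256 / 960195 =9.96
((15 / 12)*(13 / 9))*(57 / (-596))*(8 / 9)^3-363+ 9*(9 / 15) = -582840644 / 1629315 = -357.72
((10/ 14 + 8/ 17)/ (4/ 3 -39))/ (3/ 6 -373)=0.00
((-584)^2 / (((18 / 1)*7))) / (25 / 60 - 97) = -682112 / 24339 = -28.03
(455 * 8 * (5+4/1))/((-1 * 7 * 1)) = -4680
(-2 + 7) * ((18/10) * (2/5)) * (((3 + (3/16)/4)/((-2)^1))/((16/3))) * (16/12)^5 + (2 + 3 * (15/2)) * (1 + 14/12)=195/4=48.75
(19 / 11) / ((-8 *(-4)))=19 / 352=0.05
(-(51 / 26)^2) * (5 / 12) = -4335 / 2704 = -1.60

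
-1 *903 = -903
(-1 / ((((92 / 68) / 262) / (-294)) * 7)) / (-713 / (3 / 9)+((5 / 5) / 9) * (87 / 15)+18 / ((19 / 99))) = -39985785 / 10051598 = -3.98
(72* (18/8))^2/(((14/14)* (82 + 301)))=68.52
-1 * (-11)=11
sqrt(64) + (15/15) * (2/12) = 49/6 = 8.17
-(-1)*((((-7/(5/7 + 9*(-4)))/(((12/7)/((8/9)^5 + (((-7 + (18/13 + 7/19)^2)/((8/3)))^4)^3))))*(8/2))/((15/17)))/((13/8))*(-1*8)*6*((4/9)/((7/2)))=-229372112966020045476895045986202595593151795394403461149751879827480527081/1115150385325215290501451691003692585835175799662047323417081290472898560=-205.69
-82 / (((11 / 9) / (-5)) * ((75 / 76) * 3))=6232 / 55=113.31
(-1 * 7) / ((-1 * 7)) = 1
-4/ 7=-0.57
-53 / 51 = -1.04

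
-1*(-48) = 48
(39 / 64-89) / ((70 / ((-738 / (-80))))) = -2087433 / 179200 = -11.65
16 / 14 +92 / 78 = 634 / 273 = 2.32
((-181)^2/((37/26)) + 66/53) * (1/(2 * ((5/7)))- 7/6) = -63205940/5883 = -10743.83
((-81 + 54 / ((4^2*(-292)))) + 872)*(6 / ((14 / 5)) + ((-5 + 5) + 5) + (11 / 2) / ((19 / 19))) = 327051573 / 32704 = 10000.35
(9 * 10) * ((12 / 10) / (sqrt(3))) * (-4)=-249.42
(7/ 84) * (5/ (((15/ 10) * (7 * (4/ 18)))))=5/ 28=0.18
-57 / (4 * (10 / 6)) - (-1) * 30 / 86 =-7053 / 860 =-8.20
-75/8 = -9.38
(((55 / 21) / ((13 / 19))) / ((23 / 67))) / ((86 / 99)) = 2310495 / 179998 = 12.84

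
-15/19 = -0.79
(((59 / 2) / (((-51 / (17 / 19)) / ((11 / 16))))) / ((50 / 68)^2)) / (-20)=187561 / 5700000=0.03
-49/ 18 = -2.72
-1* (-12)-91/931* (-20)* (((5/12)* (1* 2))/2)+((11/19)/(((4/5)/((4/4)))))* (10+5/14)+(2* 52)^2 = 34589501/3192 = 10836.31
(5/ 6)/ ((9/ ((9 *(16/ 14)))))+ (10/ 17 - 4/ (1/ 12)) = -16586/ 357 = -46.46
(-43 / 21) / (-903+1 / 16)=688 / 303387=0.00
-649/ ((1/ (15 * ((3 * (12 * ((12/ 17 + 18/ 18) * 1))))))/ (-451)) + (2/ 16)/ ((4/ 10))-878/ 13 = 953402361009/ 3536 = 269627364.54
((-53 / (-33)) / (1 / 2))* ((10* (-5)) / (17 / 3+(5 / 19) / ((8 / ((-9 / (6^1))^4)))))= -243200 / 8833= -27.53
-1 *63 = -63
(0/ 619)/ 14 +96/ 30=16/ 5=3.20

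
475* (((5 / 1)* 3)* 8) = 57000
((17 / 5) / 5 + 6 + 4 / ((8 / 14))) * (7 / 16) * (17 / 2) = 20349 / 400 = 50.87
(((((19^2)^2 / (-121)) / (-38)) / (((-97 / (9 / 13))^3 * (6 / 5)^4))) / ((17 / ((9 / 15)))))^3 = -12405199131609486328125 / 2299262674631564138428910286453701496438784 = -0.00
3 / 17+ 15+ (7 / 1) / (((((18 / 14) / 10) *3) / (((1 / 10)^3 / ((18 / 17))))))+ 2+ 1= 15031561 / 826200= 18.19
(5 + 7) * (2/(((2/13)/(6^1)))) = 936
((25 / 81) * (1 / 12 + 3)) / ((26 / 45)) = 4625 / 2808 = 1.65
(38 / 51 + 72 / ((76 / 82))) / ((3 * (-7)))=-75998 / 20349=-3.73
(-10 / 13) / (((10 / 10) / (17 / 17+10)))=-110 / 13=-8.46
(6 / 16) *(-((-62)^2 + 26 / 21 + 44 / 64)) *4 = -1292231 / 224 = -5768.89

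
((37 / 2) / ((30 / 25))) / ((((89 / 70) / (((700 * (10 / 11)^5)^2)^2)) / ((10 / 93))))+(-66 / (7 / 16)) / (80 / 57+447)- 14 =139073324040901967937936158615911670705806 / 2988751527430698343745938656303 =46532246914.64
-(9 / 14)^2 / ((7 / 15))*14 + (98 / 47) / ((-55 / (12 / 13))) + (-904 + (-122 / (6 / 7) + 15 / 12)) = -20896246883 / 19759740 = -1057.52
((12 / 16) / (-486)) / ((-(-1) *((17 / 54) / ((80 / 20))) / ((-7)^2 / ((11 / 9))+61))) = -1112 / 561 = -1.98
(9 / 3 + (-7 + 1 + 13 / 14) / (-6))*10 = 1615 / 42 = 38.45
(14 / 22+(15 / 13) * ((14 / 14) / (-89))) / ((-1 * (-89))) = 0.01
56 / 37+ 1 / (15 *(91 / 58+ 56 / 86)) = 4743358 / 3073035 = 1.54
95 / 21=4.52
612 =612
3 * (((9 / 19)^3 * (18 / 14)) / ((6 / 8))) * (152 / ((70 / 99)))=10392624 / 88445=117.50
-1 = -1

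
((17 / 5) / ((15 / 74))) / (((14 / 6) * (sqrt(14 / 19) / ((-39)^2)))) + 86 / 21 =12741.61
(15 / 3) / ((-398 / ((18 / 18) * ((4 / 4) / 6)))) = -5 / 2388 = -0.00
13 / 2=6.50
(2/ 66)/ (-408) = -0.00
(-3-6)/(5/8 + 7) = -72/61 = -1.18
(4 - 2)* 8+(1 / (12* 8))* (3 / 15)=7681 / 480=16.00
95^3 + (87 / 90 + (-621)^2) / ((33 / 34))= 1254703.09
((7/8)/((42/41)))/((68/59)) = 2419/3264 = 0.74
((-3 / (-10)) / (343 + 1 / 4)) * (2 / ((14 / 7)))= 6 / 6865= 0.00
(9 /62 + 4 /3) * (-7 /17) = -1925 /3162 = -0.61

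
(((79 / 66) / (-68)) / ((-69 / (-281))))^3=-10939569546599 / 29696537617832448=-0.00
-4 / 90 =-2 / 45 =-0.04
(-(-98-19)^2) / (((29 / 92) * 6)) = -209898 / 29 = -7237.86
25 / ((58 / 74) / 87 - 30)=-2775 / 3329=-0.83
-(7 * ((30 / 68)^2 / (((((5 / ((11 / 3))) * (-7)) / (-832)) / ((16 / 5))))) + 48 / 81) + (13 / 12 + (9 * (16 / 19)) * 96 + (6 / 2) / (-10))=1031144773 / 2965140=347.76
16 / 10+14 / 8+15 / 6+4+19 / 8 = 489 / 40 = 12.22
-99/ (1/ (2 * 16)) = -3168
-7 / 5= -1.40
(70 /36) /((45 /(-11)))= -77 /162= -0.48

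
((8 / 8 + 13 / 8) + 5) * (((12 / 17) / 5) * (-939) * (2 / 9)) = -19093 / 85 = -224.62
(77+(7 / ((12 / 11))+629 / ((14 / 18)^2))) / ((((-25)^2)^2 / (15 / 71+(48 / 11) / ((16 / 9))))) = 229171639 / 29897656250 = 0.01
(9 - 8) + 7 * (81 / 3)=190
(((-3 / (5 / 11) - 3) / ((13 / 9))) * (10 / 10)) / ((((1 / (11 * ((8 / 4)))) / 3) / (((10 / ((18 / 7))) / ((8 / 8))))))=-22176 / 13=-1705.85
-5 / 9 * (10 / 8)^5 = -15625 / 9216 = -1.70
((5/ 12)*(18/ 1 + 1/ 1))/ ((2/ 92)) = 2185/ 6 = 364.17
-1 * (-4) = 4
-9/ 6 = -3/ 2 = -1.50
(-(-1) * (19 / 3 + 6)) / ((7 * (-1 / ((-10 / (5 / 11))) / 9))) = 2442 / 7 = 348.86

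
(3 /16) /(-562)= -3 /8992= -0.00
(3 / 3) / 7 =1 / 7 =0.14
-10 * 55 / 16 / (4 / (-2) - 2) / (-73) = -275 / 2336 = -0.12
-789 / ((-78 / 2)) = 263 / 13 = 20.23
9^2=81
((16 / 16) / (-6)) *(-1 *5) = 0.83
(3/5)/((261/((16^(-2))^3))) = 1/7298088960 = 0.00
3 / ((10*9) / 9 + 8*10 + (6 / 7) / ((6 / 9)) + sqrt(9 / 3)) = 4473 / 136058 - 49*sqrt(3) / 136058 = 0.03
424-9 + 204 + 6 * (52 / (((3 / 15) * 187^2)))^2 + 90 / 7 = 631.86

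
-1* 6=-6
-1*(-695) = 695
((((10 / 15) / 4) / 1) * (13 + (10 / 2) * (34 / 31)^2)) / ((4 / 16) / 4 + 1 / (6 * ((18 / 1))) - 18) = -0.18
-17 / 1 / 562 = -17 / 562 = -0.03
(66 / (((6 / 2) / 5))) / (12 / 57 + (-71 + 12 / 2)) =-2090 / 1231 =-1.70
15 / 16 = 0.94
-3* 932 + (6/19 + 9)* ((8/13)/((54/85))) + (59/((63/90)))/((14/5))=-300298027/108927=-2756.87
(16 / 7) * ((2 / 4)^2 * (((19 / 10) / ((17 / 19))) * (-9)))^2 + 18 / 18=10758301 / 202300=53.18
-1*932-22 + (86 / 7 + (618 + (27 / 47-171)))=-162572 / 329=-494.14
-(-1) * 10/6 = 5/3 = 1.67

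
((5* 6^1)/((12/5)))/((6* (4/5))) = 125/48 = 2.60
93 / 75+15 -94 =-1944 / 25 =-77.76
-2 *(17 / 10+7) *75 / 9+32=-113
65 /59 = 1.10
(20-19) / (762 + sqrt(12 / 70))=4445 / 3387089-sqrt(210) / 20322534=0.00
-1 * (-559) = 559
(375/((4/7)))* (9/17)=23625/68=347.43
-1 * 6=-6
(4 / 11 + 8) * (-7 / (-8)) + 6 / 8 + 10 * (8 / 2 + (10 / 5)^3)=5635 / 44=128.07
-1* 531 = -531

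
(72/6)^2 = 144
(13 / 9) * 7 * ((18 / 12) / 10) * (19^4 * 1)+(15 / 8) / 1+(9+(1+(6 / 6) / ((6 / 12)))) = 197667.39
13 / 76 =0.17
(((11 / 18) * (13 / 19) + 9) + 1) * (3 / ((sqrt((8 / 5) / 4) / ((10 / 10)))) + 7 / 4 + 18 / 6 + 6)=3563 * sqrt(10) / 228 + 153209 / 1368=161.41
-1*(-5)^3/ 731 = 125/ 731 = 0.17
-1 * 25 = -25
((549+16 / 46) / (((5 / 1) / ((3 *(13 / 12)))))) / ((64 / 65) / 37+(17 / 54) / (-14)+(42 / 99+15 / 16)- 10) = -657019342980 / 15886789057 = -41.36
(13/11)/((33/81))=2.90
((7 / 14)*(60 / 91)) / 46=15 / 2093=0.01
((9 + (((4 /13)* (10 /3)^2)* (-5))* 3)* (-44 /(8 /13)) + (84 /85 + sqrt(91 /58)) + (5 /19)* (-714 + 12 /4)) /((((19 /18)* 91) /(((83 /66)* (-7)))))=-2281753913 /8775910-249* sqrt(5278) /157586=-260.12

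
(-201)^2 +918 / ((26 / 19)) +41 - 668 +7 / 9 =4732138 / 117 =40445.62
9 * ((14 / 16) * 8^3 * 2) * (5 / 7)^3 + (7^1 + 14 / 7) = 144441 / 49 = 2947.78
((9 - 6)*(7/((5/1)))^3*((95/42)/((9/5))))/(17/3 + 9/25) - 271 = -730297/2712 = -269.28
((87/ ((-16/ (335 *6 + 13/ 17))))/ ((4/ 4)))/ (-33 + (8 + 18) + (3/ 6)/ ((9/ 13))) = 26765289/ 15368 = 1741.62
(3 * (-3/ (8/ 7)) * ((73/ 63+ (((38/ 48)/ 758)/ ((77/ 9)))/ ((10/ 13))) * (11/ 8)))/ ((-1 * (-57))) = -48700589/ 221214720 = -0.22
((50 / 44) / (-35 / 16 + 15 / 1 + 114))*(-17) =-3400 / 22319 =-0.15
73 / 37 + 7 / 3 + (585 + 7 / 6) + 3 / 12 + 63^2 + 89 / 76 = 4560.89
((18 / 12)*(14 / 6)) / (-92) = -7 / 184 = -0.04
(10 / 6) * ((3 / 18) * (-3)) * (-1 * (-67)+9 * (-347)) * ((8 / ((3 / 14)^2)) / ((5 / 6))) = 4791808 / 9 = 532423.11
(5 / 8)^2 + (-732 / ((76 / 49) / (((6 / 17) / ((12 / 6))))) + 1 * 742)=13625035 / 20672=659.11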